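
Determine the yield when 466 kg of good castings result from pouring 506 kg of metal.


Formula: Casting Yield = (W_good / W_total) * 100
Yield = (466 kg / 506 kg) * 100 = 92.0949%

Final answer: 92.0949%


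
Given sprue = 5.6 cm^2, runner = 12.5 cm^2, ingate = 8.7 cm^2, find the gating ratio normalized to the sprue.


Sprue:Runner:Ingate = 1 : 12.5/5.6 : 8.7/5.6 = 1:2.23:1.55

1:2.23:1.55


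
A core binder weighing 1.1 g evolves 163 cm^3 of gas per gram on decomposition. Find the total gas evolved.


Formula: V_gas = W_binder * gas_evolution_rate
V = 1.1 g * 163 cm^3/g = 179.3000 cm^3

Answer: 179.3000 cm^3


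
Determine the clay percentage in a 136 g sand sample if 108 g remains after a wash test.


Formula: Clay% = (W_total - W_washed) / W_total * 100
Clay mass = 136 - 108 = 28 g
Clay% = 28 / 136 * 100 = 20.5882%

20.5882%


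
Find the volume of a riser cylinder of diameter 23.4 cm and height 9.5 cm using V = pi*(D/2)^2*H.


Formula: V = pi * (D/2)^2 * H  (cylinder volume)
Radius = D/2 = 23.4/2 = 11.7 cm
V = pi * 11.7^2 * 9.5 = 4085.4999 cm^3

4085.4999 cm^3


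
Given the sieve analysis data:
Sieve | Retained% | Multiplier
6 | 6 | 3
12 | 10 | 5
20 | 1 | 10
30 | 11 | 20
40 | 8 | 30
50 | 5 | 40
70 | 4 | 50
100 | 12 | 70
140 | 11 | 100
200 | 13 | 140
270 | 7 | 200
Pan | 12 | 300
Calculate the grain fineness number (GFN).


Formula: GFN = sum(pct * multiplier) / sum(pct)
sum(pct * multiplier) = 9698
sum(pct) = 100
GFN = 9698 / 100 = 96.98

Answer: 96.98


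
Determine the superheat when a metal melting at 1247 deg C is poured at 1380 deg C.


Formula: Superheat = T_pour - T_melt
Superheat = 1380 - 1247 = 133 deg C

Answer: 133 deg C


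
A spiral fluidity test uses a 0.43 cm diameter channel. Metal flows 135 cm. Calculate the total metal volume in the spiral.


Formula: V = pi * (d/2)^2 * L  (cylinder volume)
Radius = 0.43/2 = 0.215 cm
V = pi * 0.215^2 * 135 = 19.6047 cm^3

19.6047 cm^3


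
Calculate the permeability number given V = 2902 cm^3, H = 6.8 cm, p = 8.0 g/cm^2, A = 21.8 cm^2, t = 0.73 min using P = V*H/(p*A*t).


Formula: Permeability Number P = (V * H) / (p * A * t)
Numerator: V * H = 2902 * 6.8 = 19733.6
Denominator: p * A * t = 8.0 * 21.8 * 0.73 = 127.312
P = 19733.6 / 127.312 = 155.0019

Answer: 155.0019


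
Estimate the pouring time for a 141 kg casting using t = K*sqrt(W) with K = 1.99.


Formula: t = K * sqrt(W)
sqrt(W) = sqrt(141) = 11.87434
t = 1.99 * 11.87434 = 23.6299 s

23.6299 s


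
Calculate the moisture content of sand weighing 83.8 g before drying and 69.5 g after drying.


Formula: MC = (W_wet - W_dry) / W_wet * 100
Water mass = 83.8 - 69.5 = 14.3 g
MC = 14.3 / 83.8 * 100 = 17.0644%

Answer: 17.0644%


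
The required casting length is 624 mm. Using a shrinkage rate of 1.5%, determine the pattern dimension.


Formula: L_pattern = L_casting * (1 + shrinkage_rate/100)
Shrinkage factor = 1 + 1.5/100 = 1.015
L_pattern = 624 mm * 1.015 = 633.3600 mm


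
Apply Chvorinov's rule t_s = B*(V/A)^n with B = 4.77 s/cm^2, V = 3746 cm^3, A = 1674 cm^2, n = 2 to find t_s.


Formula: t_s = B * (V/A)^n  (Chvorinov's rule, n=2)
Modulus M = V/A = 3746/1674 = 2.237754 cm
M^2 = 2.237754^2 = 5.007543 cm^2
t_s = 4.77 * 5.007543 = 23.8860 s


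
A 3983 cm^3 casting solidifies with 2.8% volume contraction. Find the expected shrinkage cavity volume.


Formula: V_shrink = V_casting * shrinkage_pct / 100
V_shrink = 3983 cm^3 * 2.8 / 100 = 111.5240 cm^3

111.5240 cm^3


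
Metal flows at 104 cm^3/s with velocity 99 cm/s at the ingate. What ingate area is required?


Formula: A_ingate = Q / v  (continuity equation)
A = 104 cm^3/s / 99 cm/s = 1.0505 cm^2

Answer: 1.0505 cm^2


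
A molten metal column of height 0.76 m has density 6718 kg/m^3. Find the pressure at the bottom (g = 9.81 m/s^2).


Formula: P = rho * g * h
rho * g = 6718 * 9.81 = 65903.58 N/m^3
P = 65903.58 * 0.76 = 50086.7208 Pa

50086.7208 Pa


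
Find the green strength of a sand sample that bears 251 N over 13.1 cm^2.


Formula: Compressive Strength = Force / Area
Strength = 251 N / 13.1 cm^2 = 19.1603 N/cm^2

Answer: 19.1603 N/cm^2


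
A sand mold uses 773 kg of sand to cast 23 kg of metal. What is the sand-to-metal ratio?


Formula: Sand-to-Metal Ratio = W_sand / W_metal
Ratio = 773 kg / 23 kg = 33.6087


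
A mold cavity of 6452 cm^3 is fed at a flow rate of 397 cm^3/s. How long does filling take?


Formula: t_fill = V_mold / Q_flow
t = 6452 cm^3 / 397 cm^3/s = 16.2519 s

16.2519 s


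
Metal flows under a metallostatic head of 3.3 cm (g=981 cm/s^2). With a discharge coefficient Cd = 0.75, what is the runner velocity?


Formula: v = Cd * sqrt(2 * g * h)  (Torricelli with discharge coefficient)
2*g*h = 2 * 981 * 3.3 = 6474.6 cm^2/s^2
sqrt(6474.6) = 80.46490 cm/s
v = 0.75 * 80.46490 = 60.3487 cm/s

60.3487 cm/s


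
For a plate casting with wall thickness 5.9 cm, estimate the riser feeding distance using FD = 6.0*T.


Formula: FD = 6.0 * T  (riser feeding-distance rule)
FD = 6.0 * 5.9 cm = 35.4000 cm

Final answer: 35.4000 cm


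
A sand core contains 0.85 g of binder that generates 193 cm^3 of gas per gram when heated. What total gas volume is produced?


Formula: V_gas = W_binder * gas_evolution_rate
V = 0.85 g * 193 cm^3/g = 164.0500 cm^3

Answer: 164.0500 cm^3


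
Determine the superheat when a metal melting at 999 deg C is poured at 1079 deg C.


Formula: Superheat = T_pour - T_melt
Superheat = 1079 - 999 = 80 deg C


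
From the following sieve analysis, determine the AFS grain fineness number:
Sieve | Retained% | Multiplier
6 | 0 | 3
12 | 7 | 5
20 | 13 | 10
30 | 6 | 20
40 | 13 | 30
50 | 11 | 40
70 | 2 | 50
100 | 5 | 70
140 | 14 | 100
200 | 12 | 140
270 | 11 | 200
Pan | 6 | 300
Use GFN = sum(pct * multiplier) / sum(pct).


Formula: GFN = sum(pct * multiplier) / sum(pct)
sum(pct * multiplier) = 8645
sum(pct) = 100
GFN = 8645 / 100 = 86.45


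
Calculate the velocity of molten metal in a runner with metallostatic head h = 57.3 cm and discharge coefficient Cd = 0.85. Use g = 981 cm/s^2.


Formula: v = Cd * sqrt(2 * g * h)  (Torricelli with discharge coefficient)
2*g*h = 2 * 981 * 57.3 = 112422.6 cm^2/s^2
sqrt(112422.6) = 335.29480 cm/s
v = 0.85 * 335.29480 = 285.0006 cm/s

285.0006 cm/s


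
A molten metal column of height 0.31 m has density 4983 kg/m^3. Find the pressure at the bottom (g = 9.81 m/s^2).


Formula: P = rho * g * h
rho * g = 4983 * 9.81 = 48883.23 N/m^3
P = 48883.23 * 0.31 = 15153.8013 Pa

15153.8013 Pa


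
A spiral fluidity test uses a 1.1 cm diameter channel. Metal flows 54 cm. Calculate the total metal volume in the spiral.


Formula: V = pi * (d/2)^2 * L  (cylinder volume)
Radius = 1.1/2 = 0.55 cm
V = pi * 0.55^2 * 54 = 51.3179 cm^3

Final answer: 51.3179 cm^3


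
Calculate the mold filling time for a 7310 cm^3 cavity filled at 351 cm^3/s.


Formula: t_fill = V_mold / Q_flow
t = 7310 cm^3 / 351 cm^3/s = 20.8262 s

Answer: 20.8262 s


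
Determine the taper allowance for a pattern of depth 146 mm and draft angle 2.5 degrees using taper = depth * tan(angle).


Formula: taper = depth * tan(draft_angle)
tan(2.5 deg) = 0.0436609
taper = 146 mm * 0.0436609 = 6.3745 mm

6.3745 mm


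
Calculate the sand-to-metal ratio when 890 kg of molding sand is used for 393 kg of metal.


Formula: Sand-to-Metal Ratio = W_sand / W_metal
Ratio = 890 kg / 393 kg = 2.2646

2.2646


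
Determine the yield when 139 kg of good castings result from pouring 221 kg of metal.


Formula: Casting Yield = (W_good / W_total) * 100
Yield = (139 kg / 221 kg) * 100 = 62.8959%

Final answer: 62.8959%


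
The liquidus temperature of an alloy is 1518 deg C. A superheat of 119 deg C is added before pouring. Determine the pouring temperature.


Formula: T_pour = T_melt + Superheat
T_pour = 1518 + 119 = 1637 deg C

1637 deg C


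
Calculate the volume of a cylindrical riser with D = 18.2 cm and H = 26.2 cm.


Formula: V = pi * (D/2)^2 * H  (cylinder volume)
Radius = D/2 = 18.2/2 = 9.1 cm
V = pi * 9.1^2 * 26.2 = 6816.0685 cm^3


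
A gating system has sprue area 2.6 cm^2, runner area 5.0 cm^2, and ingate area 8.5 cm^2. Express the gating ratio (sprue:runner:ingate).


Sprue:Runner:Ingate = 1 : 5.0/2.6 : 8.5/2.6 = 1:1.92:3.27


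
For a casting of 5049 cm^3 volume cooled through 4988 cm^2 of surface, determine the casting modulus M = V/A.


Formula: Casting Modulus M = V / A
M = 5049 cm^3 / 4988 cm^2 = 1.0122 cm

1.0122 cm


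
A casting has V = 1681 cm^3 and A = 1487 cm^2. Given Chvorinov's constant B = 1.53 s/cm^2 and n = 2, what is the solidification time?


Formula: t_s = B * (V/A)^n  (Chvorinov's rule, n=2)
Modulus M = V/A = 1681/1487 = 1.130464 cm
M^2 = 1.130464^2 = 1.277949 cm^2
t_s = 1.53 * 1.277949 = 1.9553 s


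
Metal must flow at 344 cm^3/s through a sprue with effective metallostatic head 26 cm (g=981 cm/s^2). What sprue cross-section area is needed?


Formula: v = sqrt(2*g*h), A = Q/v
Velocity: v = sqrt(2 * 981 * 26) = sqrt(51012) = 225.8584 cm/s
Sprue area: A = Q / v = 344 / 225.8584 = 1.5231 cm^2

1.5231 cm^2


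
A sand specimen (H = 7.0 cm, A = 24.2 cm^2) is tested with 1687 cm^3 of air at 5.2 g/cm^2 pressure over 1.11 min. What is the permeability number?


Formula: Permeability Number P = (V * H) / (p * A * t)
Numerator: V * H = 1687 * 7.0 = 11809.0
Denominator: p * A * t = 5.2 * 24.2 * 1.11 = 139.6824
P = 11809.0 / 139.6824 = 84.5418

84.5418


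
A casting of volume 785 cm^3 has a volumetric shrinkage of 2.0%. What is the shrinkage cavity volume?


Formula: V_shrink = V_casting * shrinkage_pct / 100
V_shrink = 785 cm^3 * 2.0 / 100 = 15.7000 cm^3

15.7000 cm^3


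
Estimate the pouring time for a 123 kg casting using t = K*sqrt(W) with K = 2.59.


Formula: t = K * sqrt(W)
sqrt(W) = sqrt(123) = 11.09054
t = 2.59 * 11.09054 = 28.7245 s

28.7245 s


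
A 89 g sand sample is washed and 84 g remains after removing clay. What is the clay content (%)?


Formula: Clay% = (W_total - W_washed) / W_total * 100
Clay mass = 89 - 84 = 5 g
Clay% = 5 / 89 * 100 = 5.6180%

5.6180%


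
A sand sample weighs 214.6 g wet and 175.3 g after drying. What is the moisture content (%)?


Formula: MC = (W_wet - W_dry) / W_wet * 100
Water mass = 214.6 - 175.3 = 39.3 g
MC = 39.3 / 214.6 * 100 = 18.3131%

18.3131%


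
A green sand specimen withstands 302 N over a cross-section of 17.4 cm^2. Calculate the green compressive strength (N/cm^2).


Formula: Compressive Strength = Force / Area
Strength = 302 N / 17.4 cm^2 = 17.3563 N/cm^2


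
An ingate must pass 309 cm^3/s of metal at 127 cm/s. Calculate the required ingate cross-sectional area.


Formula: A_ingate = Q / v  (continuity equation)
A = 309 cm^3/s / 127 cm/s = 2.4331 cm^2

Answer: 2.4331 cm^2


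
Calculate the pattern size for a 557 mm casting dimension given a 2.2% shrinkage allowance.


Formula: L_pattern = L_casting * (1 + shrinkage_rate/100)
Shrinkage factor = 1 + 2.2/100 = 1.022
L_pattern = 557 mm * 1.022 = 569.2540 mm

Answer: 569.2540 mm


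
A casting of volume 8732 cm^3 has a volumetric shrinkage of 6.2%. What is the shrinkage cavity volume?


Formula: V_shrink = V_casting * shrinkage_pct / 100
V_shrink = 8732 cm^3 * 6.2 / 100 = 541.3840 cm^3

541.3840 cm^3


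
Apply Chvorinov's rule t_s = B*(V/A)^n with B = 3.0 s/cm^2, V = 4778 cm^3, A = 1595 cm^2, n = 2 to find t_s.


Formula: t_s = B * (V/A)^n  (Chvorinov's rule, n=2)
Modulus M = V/A = 4778/1595 = 2.995611 cm
M^2 = 2.995611^2 = 8.973685 cm^2
t_s = 3.0 * 8.973685 = 26.9211 s

Answer: 26.9211 s


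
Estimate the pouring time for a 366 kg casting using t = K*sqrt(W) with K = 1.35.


Formula: t = K * sqrt(W)
sqrt(W) = sqrt(366) = 19.13113
t = 1.35 * 19.13113 = 25.8270 s

Answer: 25.8270 s


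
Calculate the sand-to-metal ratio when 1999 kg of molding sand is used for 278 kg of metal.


Formula: Sand-to-Metal Ratio = W_sand / W_metal
Ratio = 1999 kg / 278 kg = 7.1906

Final answer: 7.1906


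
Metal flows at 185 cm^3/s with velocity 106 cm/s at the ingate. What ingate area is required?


Formula: A_ingate = Q / v  (continuity equation)
A = 185 cm^3/s / 106 cm/s = 1.7453 cm^2

Answer: 1.7453 cm^2


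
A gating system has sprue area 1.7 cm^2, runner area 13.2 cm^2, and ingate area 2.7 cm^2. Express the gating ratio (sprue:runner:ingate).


Sprue:Runner:Ingate = 1 : 13.2/1.7 : 2.7/1.7 = 1:7.76:1.59


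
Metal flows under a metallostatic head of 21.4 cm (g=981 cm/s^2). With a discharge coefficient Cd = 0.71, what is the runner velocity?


Formula: v = Cd * sqrt(2 * g * h)  (Torricelli with discharge coefficient)
2*g*h = 2 * 981 * 21.4 = 41986.8 cm^2/s^2
sqrt(41986.8) = 204.90681 cm/s
v = 0.71 * 204.90681 = 145.4838 cm/s

145.4838 cm/s


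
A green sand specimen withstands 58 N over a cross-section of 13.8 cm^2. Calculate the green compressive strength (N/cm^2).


Formula: Compressive Strength = Force / Area
Strength = 58 N / 13.8 cm^2 = 4.2029 N/cm^2

Final answer: 4.2029 N/cm^2


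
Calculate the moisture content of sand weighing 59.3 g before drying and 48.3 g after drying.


Formula: MC = (W_wet - W_dry) / W_wet * 100
Water mass = 59.3 - 48.3 = 11.0 g
MC = 11.0 / 59.3 * 100 = 18.5497%

Answer: 18.5497%


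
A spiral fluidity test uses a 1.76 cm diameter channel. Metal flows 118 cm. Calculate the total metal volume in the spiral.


Formula: V = pi * (d/2)^2 * L  (cylinder volume)
Radius = 1.76/2 = 0.88 cm
V = pi * 0.88^2 * 118 = 287.0762 cm^3

Final answer: 287.0762 cm^3


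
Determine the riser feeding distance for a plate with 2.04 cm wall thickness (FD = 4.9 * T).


Formula: FD = 4.9 * T  (riser feeding-distance rule)
FD = 4.9 * 2.04 cm = 9.9960 cm


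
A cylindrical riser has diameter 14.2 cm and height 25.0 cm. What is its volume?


Formula: V = pi * (D/2)^2 * H  (cylinder volume)
Radius = D/2 = 14.2/2 = 7.1 cm
V = pi * 7.1^2 * 25.0 = 3959.1921 cm^3

Final answer: 3959.1921 cm^3


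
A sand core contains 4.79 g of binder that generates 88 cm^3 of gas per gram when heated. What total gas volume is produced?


Formula: V_gas = W_binder * gas_evolution_rate
V = 4.79 g * 88 cm^3/g = 421.5200 cm^3


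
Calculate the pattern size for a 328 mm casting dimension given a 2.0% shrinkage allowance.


Formula: L_pattern = L_casting * (1 + shrinkage_rate/100)
Shrinkage factor = 1 + 2.0/100 = 1.02
L_pattern = 328 mm * 1.02 = 334.5600 mm

334.5600 mm


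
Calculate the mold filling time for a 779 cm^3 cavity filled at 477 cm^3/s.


Formula: t_fill = V_mold / Q_flow
t = 779 cm^3 / 477 cm^3/s = 1.6331 s

Answer: 1.6331 s


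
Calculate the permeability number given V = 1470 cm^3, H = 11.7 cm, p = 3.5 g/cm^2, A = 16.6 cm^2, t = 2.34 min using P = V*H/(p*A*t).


Formula: Permeability Number P = (V * H) / (p * A * t)
Numerator: V * H = 1470 * 11.7 = 17199.0
Denominator: p * A * t = 3.5 * 16.6 * 2.34 = 135.954
P = 17199.0 / 135.954 = 126.5060

126.5060


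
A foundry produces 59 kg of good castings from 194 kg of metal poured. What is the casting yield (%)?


Formula: Casting Yield = (W_good / W_total) * 100
Yield = (59 kg / 194 kg) * 100 = 30.4124%

Answer: 30.4124%


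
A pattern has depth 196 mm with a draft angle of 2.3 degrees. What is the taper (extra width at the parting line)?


Formula: taper = depth * tan(draft_angle)
tan(2.3 deg) = 0.0401641
taper = 196 mm * 0.0401641 = 7.8722 mm

7.8722 mm


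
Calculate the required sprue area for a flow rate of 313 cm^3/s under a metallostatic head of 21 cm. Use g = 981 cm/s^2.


Formula: v = sqrt(2*g*h), A = Q/v
Velocity: v = sqrt(2 * 981 * 21) = sqrt(41202) = 202.9828 cm/s
Sprue area: A = Q / v = 313 / 202.9828 = 1.5420 cm^2

1.5420 cm^2


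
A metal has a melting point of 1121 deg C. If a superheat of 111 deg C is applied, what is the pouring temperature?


Formula: T_pour = T_melt + Superheat
T_pour = 1121 + 111 = 1232 deg C


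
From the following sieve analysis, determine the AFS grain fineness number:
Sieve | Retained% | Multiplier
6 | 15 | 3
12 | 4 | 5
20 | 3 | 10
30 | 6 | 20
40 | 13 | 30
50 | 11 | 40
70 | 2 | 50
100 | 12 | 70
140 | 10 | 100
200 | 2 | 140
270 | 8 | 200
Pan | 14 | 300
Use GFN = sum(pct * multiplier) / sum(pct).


Formula: GFN = sum(pct * multiplier) / sum(pct)
sum(pct * multiplier) = 9065
sum(pct) = 100
GFN = 9065 / 100 = 90.65

Final answer: 90.65


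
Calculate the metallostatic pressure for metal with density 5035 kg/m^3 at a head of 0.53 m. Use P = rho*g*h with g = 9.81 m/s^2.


Formula: P = rho * g * h
rho * g = 5035 * 9.81 = 49393.35 N/m^3
P = 49393.35 * 0.53 = 26178.4755 Pa

26178.4755 Pa


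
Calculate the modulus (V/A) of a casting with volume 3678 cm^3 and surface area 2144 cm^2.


Formula: Casting Modulus M = V / A
M = 3678 cm^3 / 2144 cm^2 = 1.7155 cm


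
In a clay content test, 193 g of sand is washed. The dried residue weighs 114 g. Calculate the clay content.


Formula: Clay% = (W_total - W_washed) / W_total * 100
Clay mass = 193 - 114 = 79 g
Clay% = 79 / 193 * 100 = 40.9326%


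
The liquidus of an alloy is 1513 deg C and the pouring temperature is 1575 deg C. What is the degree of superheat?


Formula: Superheat = T_pour - T_melt
Superheat = 1575 - 1513 = 62 deg C


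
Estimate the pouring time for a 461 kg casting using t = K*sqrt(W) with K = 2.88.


Formula: t = K * sqrt(W)
sqrt(W) = sqrt(461) = 21.47091
t = 2.88 * 21.47091 = 61.8362 s

Answer: 61.8362 s


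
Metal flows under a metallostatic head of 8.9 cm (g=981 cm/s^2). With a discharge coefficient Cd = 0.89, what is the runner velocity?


Formula: v = Cd * sqrt(2 * g * h)  (Torricelli with discharge coefficient)
2*g*h = 2 * 981 * 8.9 = 17461.8 cm^2/s^2
sqrt(17461.8) = 132.14310 cm/s
v = 0.89 * 132.14310 = 117.6074 cm/s


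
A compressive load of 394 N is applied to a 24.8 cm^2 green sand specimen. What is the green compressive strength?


Formula: Compressive Strength = Force / Area
Strength = 394 N / 24.8 cm^2 = 15.8871 N/cm^2


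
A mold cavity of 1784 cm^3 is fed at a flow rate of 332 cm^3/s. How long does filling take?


Formula: t_fill = V_mold / Q_flow
t = 1784 cm^3 / 332 cm^3/s = 5.3735 s

Final answer: 5.3735 s


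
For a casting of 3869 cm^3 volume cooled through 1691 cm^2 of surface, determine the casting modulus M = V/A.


Formula: Casting Modulus M = V / A
M = 3869 cm^3 / 1691 cm^2 = 2.2880 cm


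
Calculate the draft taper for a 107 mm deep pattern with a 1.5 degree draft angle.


Formula: taper = depth * tan(draft_angle)
tan(1.5 deg) = 0.0261859
taper = 107 mm * 0.0261859 = 2.8019 mm

Answer: 2.8019 mm


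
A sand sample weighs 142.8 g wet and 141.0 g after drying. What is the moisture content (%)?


Formula: MC = (W_wet - W_dry) / W_wet * 100
Water mass = 142.8 - 141.0 = 1.8 g
MC = 1.8 / 142.8 * 100 = 1.2605%

1.2605%


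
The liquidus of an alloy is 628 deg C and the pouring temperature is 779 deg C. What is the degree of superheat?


Formula: Superheat = T_pour - T_melt
Superheat = 779 - 628 = 151 deg C

Final answer: 151 deg C


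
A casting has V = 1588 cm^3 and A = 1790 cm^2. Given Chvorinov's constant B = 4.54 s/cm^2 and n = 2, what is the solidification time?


Formula: t_s = B * (V/A)^n  (Chvorinov's rule, n=2)
Modulus M = V/A = 1588/1790 = 0.887151 cm
M^2 = 0.887151^2 = 0.787037 cm^2
t_s = 4.54 * 0.787037 = 3.5731 s


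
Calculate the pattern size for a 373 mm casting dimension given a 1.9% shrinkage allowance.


Formula: L_pattern = L_casting * (1 + shrinkage_rate/100)
Shrinkage factor = 1 + 1.9/100 = 1.019
L_pattern = 373 mm * 1.019 = 380.0870 mm


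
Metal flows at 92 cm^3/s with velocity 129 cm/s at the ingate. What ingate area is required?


Formula: A_ingate = Q / v  (continuity equation)
A = 92 cm^3/s / 129 cm/s = 0.7132 cm^2

Answer: 0.7132 cm^2


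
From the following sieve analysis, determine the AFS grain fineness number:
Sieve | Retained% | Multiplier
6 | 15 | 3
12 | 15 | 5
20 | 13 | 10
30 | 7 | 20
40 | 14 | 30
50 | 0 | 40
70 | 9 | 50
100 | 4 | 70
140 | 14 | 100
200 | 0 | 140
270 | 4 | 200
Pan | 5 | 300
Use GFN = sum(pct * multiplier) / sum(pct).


Formula: GFN = sum(pct * multiplier) / sum(pct)
sum(pct * multiplier) = 5240
sum(pct) = 100
GFN = 5240 / 100 = 52.40

Final answer: 52.40


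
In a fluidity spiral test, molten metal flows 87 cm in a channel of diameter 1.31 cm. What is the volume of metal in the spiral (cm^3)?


Formula: V = pi * (d/2)^2 * L  (cylinder volume)
Radius = 1.31/2 = 0.655 cm
V = pi * 0.655^2 * 87 = 117.2605 cm^3


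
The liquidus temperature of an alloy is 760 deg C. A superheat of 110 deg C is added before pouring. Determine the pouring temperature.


Formula: T_pour = T_melt + Superheat
T_pour = 760 + 110 = 870 deg C

Answer: 870 deg C


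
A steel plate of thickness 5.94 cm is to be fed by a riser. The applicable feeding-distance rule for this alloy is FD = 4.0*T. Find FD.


Formula: FD = 4.0 * T  (riser feeding-distance rule)
FD = 4.0 * 5.94 cm = 23.7600 cm

Answer: 23.7600 cm


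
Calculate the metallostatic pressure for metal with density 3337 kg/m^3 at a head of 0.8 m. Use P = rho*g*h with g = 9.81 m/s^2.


Formula: P = rho * g * h
rho * g = 3337 * 9.81 = 32735.97 N/m^3
P = 32735.97 * 0.8 = 26188.7760 Pa

26188.7760 Pa


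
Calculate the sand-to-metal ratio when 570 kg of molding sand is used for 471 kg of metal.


Formula: Sand-to-Metal Ratio = W_sand / W_metal
Ratio = 570 kg / 471 kg = 1.2102

1.2102


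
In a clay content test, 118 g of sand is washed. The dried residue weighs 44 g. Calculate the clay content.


Formula: Clay% = (W_total - W_washed) / W_total * 100
Clay mass = 118 - 44 = 74 g
Clay% = 74 / 118 * 100 = 62.7119%

Answer: 62.7119%


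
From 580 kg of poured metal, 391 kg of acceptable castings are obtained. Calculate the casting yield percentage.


Formula: Casting Yield = (W_good / W_total) * 100
Yield = (391 kg / 580 kg) * 100 = 67.4138%

Answer: 67.4138%


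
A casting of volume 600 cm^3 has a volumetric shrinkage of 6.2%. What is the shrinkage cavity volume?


Formula: V_shrink = V_casting * shrinkage_pct / 100
V_shrink = 600 cm^3 * 6.2 / 100 = 37.2000 cm^3

Final answer: 37.2000 cm^3


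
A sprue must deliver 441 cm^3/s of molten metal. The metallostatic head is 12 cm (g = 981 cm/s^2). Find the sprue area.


Formula: v = sqrt(2*g*h), A = Q/v
Velocity: v = sqrt(2 * 981 * 12) = sqrt(23544) = 153.4405 cm/s
Sprue area: A = Q / v = 441 / 153.4405 = 2.8741 cm^2

Answer: 2.8741 cm^2


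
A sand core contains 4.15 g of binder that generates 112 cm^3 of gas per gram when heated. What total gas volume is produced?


Formula: V_gas = W_binder * gas_evolution_rate
V = 4.15 g * 112 cm^3/g = 464.8000 cm^3

Final answer: 464.8000 cm^3


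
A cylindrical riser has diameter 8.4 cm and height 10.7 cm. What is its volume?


Formula: V = pi * (D/2)^2 * H  (cylinder volume)
Radius = D/2 = 8.4/2 = 4.2 cm
V = pi * 4.2^2 * 10.7 = 592.9693 cm^3

592.9693 cm^3


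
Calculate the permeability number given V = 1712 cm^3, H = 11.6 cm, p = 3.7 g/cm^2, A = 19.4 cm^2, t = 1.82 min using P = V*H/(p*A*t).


Formula: Permeability Number P = (V * H) / (p * A * t)
Numerator: V * H = 1712 * 11.6 = 19859.2
Denominator: p * A * t = 3.7 * 19.4 * 1.82 = 130.6396
P = 19859.2 / 130.6396 = 152.0152

Final answer: 152.0152


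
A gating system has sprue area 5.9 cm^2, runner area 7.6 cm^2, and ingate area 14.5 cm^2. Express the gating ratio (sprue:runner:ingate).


Sprue:Runner:Ingate = 1 : 7.6/5.9 : 14.5/5.9 = 1:1.29:2.46


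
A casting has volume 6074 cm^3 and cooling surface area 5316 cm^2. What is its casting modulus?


Formula: Casting Modulus M = V / A
M = 6074 cm^3 / 5316 cm^2 = 1.1426 cm

Final answer: 1.1426 cm


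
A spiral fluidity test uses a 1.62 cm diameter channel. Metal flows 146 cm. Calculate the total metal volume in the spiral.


Formula: V = pi * (d/2)^2 * L  (cylinder volume)
Radius = 1.62/2 = 0.81 cm
V = pi * 0.81^2 * 146 = 300.9350 cm^3

Answer: 300.9350 cm^3


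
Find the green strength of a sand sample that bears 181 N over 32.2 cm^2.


Formula: Compressive Strength = Force / Area
Strength = 181 N / 32.2 cm^2 = 5.6211 N/cm^2


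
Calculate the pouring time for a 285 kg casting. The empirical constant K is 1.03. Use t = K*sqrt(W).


Formula: t = K * sqrt(W)
sqrt(W) = sqrt(285) = 16.88194
t = 1.03 * 16.88194 = 17.3884 s


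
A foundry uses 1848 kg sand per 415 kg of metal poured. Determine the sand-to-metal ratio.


Formula: Sand-to-Metal Ratio = W_sand / W_metal
Ratio = 1848 kg / 415 kg = 4.4530


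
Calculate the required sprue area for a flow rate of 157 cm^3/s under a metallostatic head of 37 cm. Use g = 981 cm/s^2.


Formula: v = sqrt(2*g*h), A = Q/v
Velocity: v = sqrt(2 * 981 * 37) = sqrt(72594) = 269.4327 cm/s
Sprue area: A = Q / v = 157 / 269.4327 = 0.5827 cm^2

Final answer: 0.5827 cm^2


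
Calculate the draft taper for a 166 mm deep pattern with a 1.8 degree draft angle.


Formula: taper = depth * tan(draft_angle)
tan(1.8 deg) = 0.0314263
taper = 166 mm * 0.0314263 = 5.2168 mm

5.2168 mm


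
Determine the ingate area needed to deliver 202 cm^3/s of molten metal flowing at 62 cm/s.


Formula: A_ingate = Q / v  (continuity equation)
A = 202 cm^3/s / 62 cm/s = 3.2581 cm^2

Answer: 3.2581 cm^2


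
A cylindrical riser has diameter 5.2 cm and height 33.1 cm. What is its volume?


Formula: V = pi * (D/2)^2 * H  (cylinder volume)
Radius = D/2 = 5.2/2 = 2.6 cm
V = pi * 2.6^2 * 33.1 = 702.9502 cm^3

702.9502 cm^3


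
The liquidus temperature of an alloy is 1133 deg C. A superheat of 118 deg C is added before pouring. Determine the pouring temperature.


Formula: T_pour = T_melt + Superheat
T_pour = 1133 + 118 = 1251 deg C

Final answer: 1251 deg C


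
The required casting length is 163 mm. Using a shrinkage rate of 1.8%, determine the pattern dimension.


Formula: L_pattern = L_casting * (1 + shrinkage_rate/100)
Shrinkage factor = 1 + 1.8/100 = 1.018
L_pattern = 163 mm * 1.018 = 165.9340 mm

165.9340 mm


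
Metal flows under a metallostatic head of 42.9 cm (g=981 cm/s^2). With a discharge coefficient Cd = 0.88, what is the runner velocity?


Formula: v = Cd * sqrt(2 * g * h)  (Torricelli with discharge coefficient)
2*g*h = 2 * 981 * 42.9 = 84169.8 cm^2/s^2
sqrt(84169.8) = 290.12032 cm/s
v = 0.88 * 290.12032 = 255.3059 cm/s


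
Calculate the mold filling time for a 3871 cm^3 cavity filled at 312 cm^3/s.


Formula: t_fill = V_mold / Q_flow
t = 3871 cm^3 / 312 cm^3/s = 12.4071 s

Answer: 12.4071 s


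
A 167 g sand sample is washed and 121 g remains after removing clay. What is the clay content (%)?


Formula: Clay% = (W_total - W_washed) / W_total * 100
Clay mass = 167 - 121 = 46 g
Clay% = 46 / 167 * 100 = 27.5449%

Final answer: 27.5449%


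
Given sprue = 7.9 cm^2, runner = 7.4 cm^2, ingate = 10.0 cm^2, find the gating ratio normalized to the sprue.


Sprue:Runner:Ingate = 1 : 7.4/7.9 : 10.0/7.9 = 1:0.94:1.27

1:0.94:1.27


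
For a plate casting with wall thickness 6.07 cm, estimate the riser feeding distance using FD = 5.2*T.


Formula: FD = 5.2 * T  (riser feeding-distance rule)
FD = 5.2 * 6.07 cm = 31.5640 cm

Final answer: 31.5640 cm


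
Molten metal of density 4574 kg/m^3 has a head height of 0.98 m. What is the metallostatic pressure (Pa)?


Formula: P = rho * g * h
rho * g = 4574 * 9.81 = 44870.94 N/m^3
P = 44870.94 * 0.98 = 43973.5212 Pa

43973.5212 Pa


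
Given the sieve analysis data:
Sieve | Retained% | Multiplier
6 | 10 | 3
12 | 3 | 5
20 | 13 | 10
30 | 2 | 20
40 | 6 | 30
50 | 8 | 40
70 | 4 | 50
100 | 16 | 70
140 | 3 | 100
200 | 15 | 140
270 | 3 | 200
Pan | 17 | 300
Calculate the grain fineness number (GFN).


Formula: GFN = sum(pct * multiplier) / sum(pct)
sum(pct * multiplier) = 10135
sum(pct) = 100
GFN = 10135 / 100 = 101.35

Final answer: 101.35


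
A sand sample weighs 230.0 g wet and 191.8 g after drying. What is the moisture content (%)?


Formula: MC = (W_wet - W_dry) / W_wet * 100
Water mass = 230.0 - 191.8 = 38.2 g
MC = 38.2 / 230.0 * 100 = 16.6087%

16.6087%


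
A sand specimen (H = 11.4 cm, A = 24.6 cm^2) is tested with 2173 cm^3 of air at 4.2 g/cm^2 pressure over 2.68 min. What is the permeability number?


Formula: Permeability Number P = (V * H) / (p * A * t)
Numerator: V * H = 2173 * 11.4 = 24772.2
Denominator: p * A * t = 4.2 * 24.6 * 2.68 = 276.8976
P = 24772.2 / 276.8976 = 89.4634

89.4634


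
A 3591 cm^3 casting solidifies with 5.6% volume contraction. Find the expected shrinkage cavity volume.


Formula: V_shrink = V_casting * shrinkage_pct / 100
V_shrink = 3591 cm^3 * 5.6 / 100 = 201.0960 cm^3

Final answer: 201.0960 cm^3


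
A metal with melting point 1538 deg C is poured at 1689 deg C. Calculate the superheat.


Formula: Superheat = T_pour - T_melt
Superheat = 1689 - 1538 = 151 deg C


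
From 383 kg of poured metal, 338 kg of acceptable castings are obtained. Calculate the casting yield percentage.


Formula: Casting Yield = (W_good / W_total) * 100
Yield = (338 kg / 383 kg) * 100 = 88.2507%

88.2507%


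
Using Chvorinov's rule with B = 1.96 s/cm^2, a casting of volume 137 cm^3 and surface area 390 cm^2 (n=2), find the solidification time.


Formula: t_s = B * (V/A)^n  (Chvorinov's rule, n=2)
Modulus M = V/A = 137/390 = 0.351282 cm
M^2 = 0.351282^2 = 0.123399 cm^2
t_s = 1.96 * 0.123399 = 0.2419 s

Final answer: 0.2419 s


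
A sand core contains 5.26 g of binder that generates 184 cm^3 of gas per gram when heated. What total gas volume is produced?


Formula: V_gas = W_binder * gas_evolution_rate
V = 5.26 g * 184 cm^3/g = 967.8400 cm^3

Final answer: 967.8400 cm^3


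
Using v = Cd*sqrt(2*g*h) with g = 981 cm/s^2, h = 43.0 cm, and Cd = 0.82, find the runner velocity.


Formula: v = Cd * sqrt(2 * g * h)  (Torricelli with discharge coefficient)
2*g*h = 2 * 981 * 43.0 = 84366.0 cm^2/s^2
sqrt(84366.0) = 290.45826 cm/s
v = 0.82 * 290.45826 = 238.1758 cm/s


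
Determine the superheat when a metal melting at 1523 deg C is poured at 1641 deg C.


Formula: Superheat = T_pour - T_melt
Superheat = 1641 - 1523 = 118 deg C

118 deg C


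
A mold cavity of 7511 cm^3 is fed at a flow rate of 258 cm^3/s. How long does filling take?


Formula: t_fill = V_mold / Q_flow
t = 7511 cm^3 / 258 cm^3/s = 29.1124 s

29.1124 s


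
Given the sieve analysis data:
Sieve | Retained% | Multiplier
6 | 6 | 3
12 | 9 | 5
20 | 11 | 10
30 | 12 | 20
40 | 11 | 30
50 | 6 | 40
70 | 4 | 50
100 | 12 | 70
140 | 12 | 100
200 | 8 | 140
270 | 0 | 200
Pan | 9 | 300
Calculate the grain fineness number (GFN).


Formula: GFN = sum(pct * multiplier) / sum(pct)
sum(pct * multiplier) = 7043
sum(pct) = 100
GFN = 7043 / 100 = 70.43


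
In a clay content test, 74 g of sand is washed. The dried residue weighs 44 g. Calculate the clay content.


Formula: Clay% = (W_total - W_washed) / W_total * 100
Clay mass = 74 - 44 = 30 g
Clay% = 30 / 74 * 100 = 40.5405%


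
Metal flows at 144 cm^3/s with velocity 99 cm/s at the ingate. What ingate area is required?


Formula: A_ingate = Q / v  (continuity equation)
A = 144 cm^3/s / 99 cm/s = 1.4545 cm^2

Answer: 1.4545 cm^2


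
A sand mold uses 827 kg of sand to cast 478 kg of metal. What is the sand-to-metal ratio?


Formula: Sand-to-Metal Ratio = W_sand / W_metal
Ratio = 827 kg / 478 kg = 1.7301

Final answer: 1.7301


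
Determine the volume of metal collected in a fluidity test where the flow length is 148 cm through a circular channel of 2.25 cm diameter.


Formula: V = pi * (d/2)^2 * L  (cylinder volume)
Radius = 2.25/2 = 1.125 cm
V = pi * 1.125^2 * 148 = 588.4596 cm^3

588.4596 cm^3


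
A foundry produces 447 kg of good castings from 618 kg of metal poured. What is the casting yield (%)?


Formula: Casting Yield = (W_good / W_total) * 100
Yield = (447 kg / 618 kg) * 100 = 72.3301%

Answer: 72.3301%


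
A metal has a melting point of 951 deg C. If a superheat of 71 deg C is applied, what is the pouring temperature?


Formula: T_pour = T_melt + Superheat
T_pour = 951 + 71 = 1022 deg C

1022 deg C


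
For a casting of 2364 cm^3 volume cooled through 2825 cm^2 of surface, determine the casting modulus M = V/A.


Formula: Casting Modulus M = V / A
M = 2364 cm^3 / 2825 cm^2 = 0.8368 cm

Answer: 0.8368 cm


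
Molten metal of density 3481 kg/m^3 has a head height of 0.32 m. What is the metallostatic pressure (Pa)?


Formula: P = rho * g * h
rho * g = 3481 * 9.81 = 34148.61 N/m^3
P = 34148.61 * 0.32 = 10927.5552 Pa

Final answer: 10927.5552 Pa


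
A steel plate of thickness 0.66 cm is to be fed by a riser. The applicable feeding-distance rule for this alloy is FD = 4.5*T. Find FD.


Formula: FD = 4.5 * T  (riser feeding-distance rule)
FD = 4.5 * 0.66 cm = 2.9700 cm

Answer: 2.9700 cm


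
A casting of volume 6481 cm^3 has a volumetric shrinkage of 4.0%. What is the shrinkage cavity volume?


Formula: V_shrink = V_casting * shrinkage_pct / 100
V_shrink = 6481 cm^3 * 4.0 / 100 = 259.2400 cm^3

259.2400 cm^3


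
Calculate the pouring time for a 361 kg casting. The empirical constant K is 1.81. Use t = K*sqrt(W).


Formula: t = K * sqrt(W)
sqrt(W) = sqrt(361) = 19.00000
t = 1.81 * 19.00000 = 34.3900 s

34.3900 s


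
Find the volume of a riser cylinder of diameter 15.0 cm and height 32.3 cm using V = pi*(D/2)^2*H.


Formula: V = pi * (D/2)^2 * H  (cylinder volume)
Radius = D/2 = 15.0/2 = 7.5 cm
V = pi * 7.5^2 * 32.3 = 5707.8812 cm^3

Final answer: 5707.8812 cm^3


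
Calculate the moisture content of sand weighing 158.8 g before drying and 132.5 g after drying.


Formula: MC = (W_wet - W_dry) / W_wet * 100
Water mass = 158.8 - 132.5 = 26.3 g
MC = 26.3 / 158.8 * 100 = 16.5617%

Answer: 16.5617%


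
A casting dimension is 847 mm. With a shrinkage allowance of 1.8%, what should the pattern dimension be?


Formula: L_pattern = L_casting * (1 + shrinkage_rate/100)
Shrinkage factor = 1 + 1.8/100 = 1.018
L_pattern = 847 mm * 1.018 = 862.2460 mm

Answer: 862.2460 mm


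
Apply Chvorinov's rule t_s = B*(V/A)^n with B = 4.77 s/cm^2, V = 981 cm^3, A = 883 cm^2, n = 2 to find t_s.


Formula: t_s = B * (V/A)^n  (Chvorinov's rule, n=2)
Modulus M = V/A = 981/883 = 1.110985 cm
M^2 = 1.110985^2 = 1.234288 cm^2
t_s = 4.77 * 1.234288 = 5.8876 s

Final answer: 5.8876 s


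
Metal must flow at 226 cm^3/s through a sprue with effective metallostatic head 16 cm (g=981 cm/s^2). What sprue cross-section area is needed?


Formula: v = sqrt(2*g*h), A = Q/v
Velocity: v = sqrt(2 * 981 * 16) = sqrt(31392) = 177.1779 cm/s
Sprue area: A = Q / v = 226 / 177.1779 = 1.2756 cm^2

1.2756 cm^2


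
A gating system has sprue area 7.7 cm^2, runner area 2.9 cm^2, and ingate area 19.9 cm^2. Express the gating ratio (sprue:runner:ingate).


Sprue:Runner:Ingate = 1 : 2.9/7.7 : 19.9/7.7 = 1:0.38:2.58

Final answer: 1:0.38:2.58


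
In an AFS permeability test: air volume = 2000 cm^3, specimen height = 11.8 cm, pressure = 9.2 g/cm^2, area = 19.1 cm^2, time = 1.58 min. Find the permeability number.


Formula: Permeability Number P = (V * H) / (p * A * t)
Numerator: V * H = 2000 * 11.8 = 23600.0
Denominator: p * A * t = 9.2 * 19.1 * 1.58 = 277.6376
P = 23600.0 / 277.6376 = 85.0029


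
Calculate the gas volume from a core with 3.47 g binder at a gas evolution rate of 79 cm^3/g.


Formula: V_gas = W_binder * gas_evolution_rate
V = 3.47 g * 79 cm^3/g = 274.1300 cm^3

274.1300 cm^3


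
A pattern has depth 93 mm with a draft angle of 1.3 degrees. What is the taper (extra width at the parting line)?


Formula: taper = depth * tan(draft_angle)
tan(1.3 deg) = 0.0226932
taper = 93 mm * 0.0226932 = 2.1105 mm


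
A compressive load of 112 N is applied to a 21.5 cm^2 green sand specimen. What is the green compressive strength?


Formula: Compressive Strength = Force / Area
Strength = 112 N / 21.5 cm^2 = 5.2093 N/cm^2

5.2093 N/cm^2


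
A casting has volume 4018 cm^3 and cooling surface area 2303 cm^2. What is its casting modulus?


Formula: Casting Modulus M = V / A
M = 4018 cm^3 / 2303 cm^2 = 1.7447 cm

Final answer: 1.7447 cm


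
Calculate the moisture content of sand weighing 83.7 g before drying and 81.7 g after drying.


Formula: MC = (W_wet - W_dry) / W_wet * 100
Water mass = 83.7 - 81.7 = 2.0 g
MC = 2.0 / 83.7 * 100 = 2.3895%

2.3895%


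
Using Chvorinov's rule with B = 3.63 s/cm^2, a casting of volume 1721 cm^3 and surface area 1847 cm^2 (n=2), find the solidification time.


Formula: t_s = B * (V/A)^n  (Chvorinov's rule, n=2)
Modulus M = V/A = 1721/1847 = 0.931781 cm
M^2 = 0.931781^2 = 0.868216 cm^2
t_s = 3.63 * 0.868216 = 3.1516 s


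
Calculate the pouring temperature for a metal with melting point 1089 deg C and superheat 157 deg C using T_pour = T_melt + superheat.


Formula: T_pour = T_melt + Superheat
T_pour = 1089 + 157 = 1246 deg C

Answer: 1246 deg C


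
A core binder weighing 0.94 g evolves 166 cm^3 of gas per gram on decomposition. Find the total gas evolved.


Formula: V_gas = W_binder * gas_evolution_rate
V = 0.94 g * 166 cm^3/g = 156.0400 cm^3

Answer: 156.0400 cm^3


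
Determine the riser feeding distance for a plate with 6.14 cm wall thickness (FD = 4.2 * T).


Formula: FD = 4.2 * T  (riser feeding-distance rule)
FD = 4.2 * 6.14 cm = 25.7880 cm


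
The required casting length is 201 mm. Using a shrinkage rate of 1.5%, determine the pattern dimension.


Formula: L_pattern = L_casting * (1 + shrinkage_rate/100)
Shrinkage factor = 1 + 1.5/100 = 1.015
L_pattern = 201 mm * 1.015 = 204.0150 mm


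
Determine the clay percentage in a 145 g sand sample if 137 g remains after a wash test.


Formula: Clay% = (W_total - W_washed) / W_total * 100
Clay mass = 145 - 137 = 8 g
Clay% = 8 / 145 * 100 = 5.5172%

5.5172%


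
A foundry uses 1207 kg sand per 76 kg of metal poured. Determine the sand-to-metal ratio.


Formula: Sand-to-Metal Ratio = W_sand / W_metal
Ratio = 1207 kg / 76 kg = 15.8816


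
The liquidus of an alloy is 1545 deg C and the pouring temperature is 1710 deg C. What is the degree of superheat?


Formula: Superheat = T_pour - T_melt
Superheat = 1710 - 1545 = 165 deg C

165 deg C


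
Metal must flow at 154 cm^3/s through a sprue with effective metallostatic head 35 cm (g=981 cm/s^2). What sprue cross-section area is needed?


Formula: v = sqrt(2*g*h), A = Q/v
Velocity: v = sqrt(2 * 981 * 35) = sqrt(68670) = 262.0496 cm/s
Sprue area: A = Q / v = 154 / 262.0496 = 0.5877 cm^2


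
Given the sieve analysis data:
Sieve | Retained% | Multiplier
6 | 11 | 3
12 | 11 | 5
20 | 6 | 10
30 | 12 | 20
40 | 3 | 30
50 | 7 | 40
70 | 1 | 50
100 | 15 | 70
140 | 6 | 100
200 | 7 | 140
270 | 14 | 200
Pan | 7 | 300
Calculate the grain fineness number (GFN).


Formula: GFN = sum(pct * multiplier) / sum(pct)
sum(pct * multiplier) = 8338
sum(pct) = 100
GFN = 8338 / 100 = 83.38

Final answer: 83.38


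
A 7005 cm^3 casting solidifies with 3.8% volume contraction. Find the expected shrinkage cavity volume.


Formula: V_shrink = V_casting * shrinkage_pct / 100
V_shrink = 7005 cm^3 * 3.8 / 100 = 266.1900 cm^3


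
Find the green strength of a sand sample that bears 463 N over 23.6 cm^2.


Formula: Compressive Strength = Force / Area
Strength = 463 N / 23.6 cm^2 = 19.6186 N/cm^2

19.6186 N/cm^2


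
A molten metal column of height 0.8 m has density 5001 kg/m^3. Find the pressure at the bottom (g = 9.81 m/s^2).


Formula: P = rho * g * h
rho * g = 5001 * 9.81 = 49059.81 N/m^3
P = 49059.81 * 0.8 = 39247.8480 Pa

Final answer: 39247.8480 Pa


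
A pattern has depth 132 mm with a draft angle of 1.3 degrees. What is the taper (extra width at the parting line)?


Formula: taper = depth * tan(draft_angle)
tan(1.3 deg) = 0.0226932
taper = 132 mm * 0.0226932 = 2.9955 mm

Final answer: 2.9955 mm
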